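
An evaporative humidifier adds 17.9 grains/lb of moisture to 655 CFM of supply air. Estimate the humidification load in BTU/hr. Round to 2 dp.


Q = 0.68 * 655 * 17.9 = 7972.66 BTU/hr

7972.66 BTU/hr


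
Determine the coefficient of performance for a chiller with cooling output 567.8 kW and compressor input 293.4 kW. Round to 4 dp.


COP = 567.8 / 293.4 = 1.9352

1.9352


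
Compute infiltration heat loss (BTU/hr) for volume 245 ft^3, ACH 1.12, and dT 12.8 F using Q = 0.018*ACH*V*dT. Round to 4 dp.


Q = 0.018 * 1.12 * 245 * 12.8 = 63.2218 BTU/hr

63.2218 BTU/hr


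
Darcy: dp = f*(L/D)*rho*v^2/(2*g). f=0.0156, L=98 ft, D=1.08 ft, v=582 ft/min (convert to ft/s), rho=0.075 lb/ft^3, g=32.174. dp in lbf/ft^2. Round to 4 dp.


v_fps = 582/60 = 9.7 ft/s
dp = 0.0156*(98/1.08)*0.075*9.7^2/(2*32.174) = 0.1552 lbf/ft^2

0.1552 lbf/ft^2


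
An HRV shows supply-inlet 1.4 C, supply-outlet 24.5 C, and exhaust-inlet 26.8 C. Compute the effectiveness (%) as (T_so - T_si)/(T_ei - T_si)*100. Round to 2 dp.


eff = (24.5-1.4)/(26.8-1.4)*100 = 90.94 %

90.94 %


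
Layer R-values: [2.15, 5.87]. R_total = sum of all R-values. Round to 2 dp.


R_total = 2.15 + 5.87 = 8.02

8.02


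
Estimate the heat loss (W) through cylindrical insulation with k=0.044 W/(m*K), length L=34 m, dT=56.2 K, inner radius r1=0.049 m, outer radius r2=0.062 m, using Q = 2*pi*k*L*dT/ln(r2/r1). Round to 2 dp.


Q = 2*pi*0.044*34*56.2/ln(0.062/0.049) = 2244.91 W

2244.91 W


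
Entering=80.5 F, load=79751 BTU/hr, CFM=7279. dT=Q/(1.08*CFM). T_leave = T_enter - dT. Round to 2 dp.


dT = 79751/(1.08*7279) = 10.1447
T_leave = 80.5 - 10.1447 = 70.36 F

70.36 F


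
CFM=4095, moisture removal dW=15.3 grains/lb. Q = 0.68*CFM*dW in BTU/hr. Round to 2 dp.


Q = 0.68 * 4095 * 15.3 = 42604.38 BTU/hr

42604.38 BTU/hr


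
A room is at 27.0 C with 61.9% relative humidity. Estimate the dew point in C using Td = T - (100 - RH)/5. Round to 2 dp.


Td = 27.0 - (100-61.9)/5 = 19.38 C

19.38 C


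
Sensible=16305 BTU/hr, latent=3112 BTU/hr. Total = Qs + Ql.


Qt = 16305 + 3112 = 19417 BTU/hr

19417 BTU/hr


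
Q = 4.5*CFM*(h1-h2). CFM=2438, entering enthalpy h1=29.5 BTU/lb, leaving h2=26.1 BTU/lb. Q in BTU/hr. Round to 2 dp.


Q = 4.5 * 2438 * (29.5 - 26.1) = 37301.40 BTU/hr

37301.40 BTU/hr


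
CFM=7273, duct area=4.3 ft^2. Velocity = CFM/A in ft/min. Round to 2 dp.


V = 7273 / 4.3 = 1691.40 ft/min

1691.40 ft/min


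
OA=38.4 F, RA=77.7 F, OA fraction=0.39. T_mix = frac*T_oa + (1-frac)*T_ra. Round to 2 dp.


T_mix = 0.39*38.4 + 0.61*77.7 = 62.37 F

62.37 F


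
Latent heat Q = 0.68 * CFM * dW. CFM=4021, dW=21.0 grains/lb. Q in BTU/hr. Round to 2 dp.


Q = 0.68 * 4021 * 21.0 = 57419.88 BTU/hr

57419.88 BTU/hr


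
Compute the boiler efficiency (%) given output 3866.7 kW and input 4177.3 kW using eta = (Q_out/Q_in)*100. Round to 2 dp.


eta = (3866.7/4177.3)*100 = 92.56 %

92.56 %


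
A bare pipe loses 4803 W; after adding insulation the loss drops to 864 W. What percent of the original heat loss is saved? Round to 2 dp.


Savings = ((4803-864)/4803)*100 = 82.01 %

82.01 %


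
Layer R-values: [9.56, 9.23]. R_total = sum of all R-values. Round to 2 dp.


R_total = 9.56 + 9.23 = 18.79

18.79


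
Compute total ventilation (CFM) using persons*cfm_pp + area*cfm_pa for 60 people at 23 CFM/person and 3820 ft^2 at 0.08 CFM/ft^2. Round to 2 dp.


Total = 60*23 + 3820*0.08 = 1685.60 CFM

1685.60 CFM


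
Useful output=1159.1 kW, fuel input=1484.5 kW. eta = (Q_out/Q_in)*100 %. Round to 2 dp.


eta = (1159.1/1484.5)*100 = 78.08 %

78.08 %


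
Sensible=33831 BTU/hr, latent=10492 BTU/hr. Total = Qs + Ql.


Qt = 33831 + 10492 = 44323 BTU/hr

44323 BTU/hr


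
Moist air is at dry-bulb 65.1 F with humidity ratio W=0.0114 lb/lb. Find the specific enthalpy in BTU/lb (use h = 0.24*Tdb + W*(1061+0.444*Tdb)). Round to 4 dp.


h = 0.24*65.1 + 0.0114*(1061+0.444*65.1) = 28.0489 BTU/lb

28.0489 BTU/lb


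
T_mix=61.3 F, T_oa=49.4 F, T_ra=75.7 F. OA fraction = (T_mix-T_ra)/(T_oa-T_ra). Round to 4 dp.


frac = (61.3 - 75.7) / (49.4 - 75.7) = 0.5475

0.5475


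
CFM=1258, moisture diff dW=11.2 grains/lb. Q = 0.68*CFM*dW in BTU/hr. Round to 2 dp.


Q = 0.68 * 1258 * 11.2 = 9580.93 BTU/hr

9580.93 BTU/hr


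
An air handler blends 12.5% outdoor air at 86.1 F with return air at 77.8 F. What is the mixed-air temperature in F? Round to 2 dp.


T_mix = 77.8 + (12.5/100)*(86.1-77.8) = 78.84 F

78.84 F


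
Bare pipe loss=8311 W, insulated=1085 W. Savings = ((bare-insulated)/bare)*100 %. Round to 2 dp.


Savings = ((8311-1085)/8311)*100 = 86.95 %

86.95 %


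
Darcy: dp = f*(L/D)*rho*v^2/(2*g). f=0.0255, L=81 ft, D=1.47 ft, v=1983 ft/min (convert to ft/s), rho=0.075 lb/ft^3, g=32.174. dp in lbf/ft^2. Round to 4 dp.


v_fps = 1983/60 = 33.05 ft/s
dp = 0.0255*(81/1.47)*0.075*33.05^2/(2*32.174) = 1.7889 lbf/ft^2

1.7889 lbf/ft^2


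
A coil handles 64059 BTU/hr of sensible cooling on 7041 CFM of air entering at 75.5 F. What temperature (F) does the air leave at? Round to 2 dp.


dT = 64059/(1.08*7041) = 8.4241
T_leave = 75.5 - 8.4241 = 67.08 F

67.08 F


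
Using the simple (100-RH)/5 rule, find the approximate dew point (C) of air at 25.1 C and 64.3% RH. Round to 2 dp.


Td = 25.1 - (100-64.3)/5 = 17.96 C

17.96 C


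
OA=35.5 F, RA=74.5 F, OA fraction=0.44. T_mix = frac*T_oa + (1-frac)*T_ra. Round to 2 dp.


T_mix = 0.44*35.5 + 0.56*74.5 = 57.34 F

57.34 F


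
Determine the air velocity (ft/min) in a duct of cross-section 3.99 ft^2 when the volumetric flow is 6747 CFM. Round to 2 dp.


V = 6747 / 3.99 = 1690.98 ft/min

1690.98 ft/min


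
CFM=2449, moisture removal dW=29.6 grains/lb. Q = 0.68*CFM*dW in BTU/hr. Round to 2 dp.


Q = 0.68 * 2449 * 29.6 = 49293.47 BTU/hr

49293.47 BTU/hr


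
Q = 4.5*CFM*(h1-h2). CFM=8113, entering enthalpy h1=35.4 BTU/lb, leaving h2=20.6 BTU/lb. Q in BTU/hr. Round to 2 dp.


Q = 4.5 * 8113 * (35.4 - 20.6) = 540325.80 BTU/hr

540325.80 BTU/hr


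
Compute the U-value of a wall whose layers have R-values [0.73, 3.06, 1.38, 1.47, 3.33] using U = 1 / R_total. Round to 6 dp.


R_total = 0.73 + 3.06 + 1.38 + 1.47 + 3.33 = 9.97
U = 1/9.97 = 0.100301

0.100301


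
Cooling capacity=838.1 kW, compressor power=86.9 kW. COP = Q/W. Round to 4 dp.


COP = 838.1 / 86.9 = 9.6444

9.6444


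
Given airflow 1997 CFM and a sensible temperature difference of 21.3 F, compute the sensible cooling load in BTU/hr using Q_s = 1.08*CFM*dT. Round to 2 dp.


Q = 1.08 * 1997 * 21.3 = 45938.99 BTU/hr

45938.99 BTU/hr


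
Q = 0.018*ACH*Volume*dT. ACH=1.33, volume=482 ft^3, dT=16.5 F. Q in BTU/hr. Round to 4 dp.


Q = 0.018 * 1.33 * 482 * 16.5 = 190.3948 BTU/hr

190.3948 BTU/hr


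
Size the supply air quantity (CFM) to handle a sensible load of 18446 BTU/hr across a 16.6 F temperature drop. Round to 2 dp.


CFM = 18446 / (1.08 * 16.6) = 1028.89

1028.89 CFM


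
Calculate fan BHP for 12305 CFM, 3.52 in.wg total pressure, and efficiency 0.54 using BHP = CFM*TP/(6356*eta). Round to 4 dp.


BHP = 12305 * 3.52 / (6356 * 0.54) = 12.6196 hp

12.6196 hp


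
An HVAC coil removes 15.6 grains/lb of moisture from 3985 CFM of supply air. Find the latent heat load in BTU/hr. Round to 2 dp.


Q = 0.68 * 3985 * 15.6 = 42272.88 BTU/hr

42272.88 BTU/hr


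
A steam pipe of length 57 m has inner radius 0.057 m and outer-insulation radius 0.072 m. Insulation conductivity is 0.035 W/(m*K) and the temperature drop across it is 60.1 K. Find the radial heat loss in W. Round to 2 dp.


Q = 2*pi*0.035*57*60.1/ln(0.072/0.057) = 3224.76 W

3224.76 W


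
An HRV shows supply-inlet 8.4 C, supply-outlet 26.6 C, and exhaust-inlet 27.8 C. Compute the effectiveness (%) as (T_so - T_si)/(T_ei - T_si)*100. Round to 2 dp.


eff = (26.6-8.4)/(27.8-8.4)*100 = 93.81 %

93.81 %


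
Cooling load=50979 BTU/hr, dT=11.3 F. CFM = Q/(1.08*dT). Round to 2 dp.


CFM = 50979 / (1.08 * 11.3) = 4177.24

4177.24 CFM


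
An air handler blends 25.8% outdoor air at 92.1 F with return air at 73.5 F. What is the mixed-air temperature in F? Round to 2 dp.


T_mix = 73.5 + (25.8/100)*(92.1-73.5) = 78.30 F

78.30 F


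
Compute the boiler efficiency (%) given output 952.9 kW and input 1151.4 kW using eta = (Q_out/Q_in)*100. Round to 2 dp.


eta = (952.9/1151.4)*100 = 82.76 %

82.76 %


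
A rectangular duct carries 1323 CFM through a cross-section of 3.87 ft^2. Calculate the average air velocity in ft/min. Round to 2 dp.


V = 1323 / 3.87 = 341.86 ft/min

341.86 ft/min


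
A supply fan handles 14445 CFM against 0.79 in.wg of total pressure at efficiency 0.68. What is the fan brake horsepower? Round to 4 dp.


BHP = 14445 * 0.79 / (6356 * 0.68) = 2.6403 hp

2.6403 hp


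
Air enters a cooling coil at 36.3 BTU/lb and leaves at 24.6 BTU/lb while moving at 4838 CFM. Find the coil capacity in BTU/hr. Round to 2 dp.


Q = 4.5 * 4838 * (36.3 - 24.6) = 254720.70 BTU/hr

254720.70 BTU/hr


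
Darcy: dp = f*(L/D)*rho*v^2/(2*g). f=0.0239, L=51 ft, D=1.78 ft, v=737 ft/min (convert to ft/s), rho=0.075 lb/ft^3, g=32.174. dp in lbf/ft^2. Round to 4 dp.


v_fps = 737/60 = 12.2833 ft/s
dp = 0.0239*(51/1.78)*0.075*12.2833^2/(2*32.174) = 0.1204 lbf/ft^2

0.1204 lbf/ft^2


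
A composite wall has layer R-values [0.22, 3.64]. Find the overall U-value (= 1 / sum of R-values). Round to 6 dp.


R_total = 0.22 + 3.64 = 3.86
U = 1/3.86 = 0.259067

0.259067


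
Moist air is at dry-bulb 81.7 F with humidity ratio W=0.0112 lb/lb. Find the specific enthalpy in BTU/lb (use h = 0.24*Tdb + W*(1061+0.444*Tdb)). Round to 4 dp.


h = 0.24*81.7 + 0.0112*(1061+0.444*81.7) = 31.8975 BTU/lb

31.8975 BTU/lb


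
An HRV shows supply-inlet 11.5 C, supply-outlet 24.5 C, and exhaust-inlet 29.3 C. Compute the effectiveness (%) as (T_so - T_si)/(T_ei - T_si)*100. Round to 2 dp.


eff = (24.5-11.5)/(29.3-11.5)*100 = 73.03 %

73.03 %


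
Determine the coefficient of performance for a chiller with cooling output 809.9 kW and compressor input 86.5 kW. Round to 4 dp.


COP = 809.9 / 86.5 = 9.3630

9.3630


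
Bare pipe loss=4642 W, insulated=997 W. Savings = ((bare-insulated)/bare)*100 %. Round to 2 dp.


Savings = ((4642-997)/4642)*100 = 78.52 %

78.52 %


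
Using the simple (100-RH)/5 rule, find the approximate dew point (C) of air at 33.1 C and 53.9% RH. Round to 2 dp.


Td = 33.1 - (100-53.9)/5 = 23.88 C

23.88 C


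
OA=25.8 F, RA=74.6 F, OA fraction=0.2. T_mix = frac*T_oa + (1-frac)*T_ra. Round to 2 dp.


T_mix = 0.2*25.8 + 0.8*74.6 = 64.84 F

64.84 F


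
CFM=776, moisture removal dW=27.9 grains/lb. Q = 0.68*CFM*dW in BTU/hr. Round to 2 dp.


Q = 0.68 * 776 * 27.9 = 14722.27 BTU/hr

14722.27 BTU/hr


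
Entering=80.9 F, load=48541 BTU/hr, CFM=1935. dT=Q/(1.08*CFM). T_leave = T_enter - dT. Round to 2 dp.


dT = 48541/(1.08*1935) = 23.2276
T_leave = 80.9 - 23.2276 = 57.67 F

57.67 F


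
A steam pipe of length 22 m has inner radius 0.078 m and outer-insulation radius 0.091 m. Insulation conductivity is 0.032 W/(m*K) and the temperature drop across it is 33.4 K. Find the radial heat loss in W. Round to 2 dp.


Q = 2*pi*0.032*22*33.4/ln(0.091/0.078) = 958.41 W

958.41 W


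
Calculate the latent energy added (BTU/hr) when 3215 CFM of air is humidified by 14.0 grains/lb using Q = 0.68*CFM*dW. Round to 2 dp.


Q = 0.68 * 3215 * 14.0 = 30606.80 BTU/hr

30606.80 BTU/hr


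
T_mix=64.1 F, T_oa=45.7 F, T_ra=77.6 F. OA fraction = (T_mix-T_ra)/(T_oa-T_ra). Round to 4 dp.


frac = (64.1 - 77.6) / (45.7 - 77.6) = 0.4232

0.4232


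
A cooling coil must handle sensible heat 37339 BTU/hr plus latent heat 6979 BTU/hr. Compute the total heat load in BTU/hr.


Qt = 37339 + 6979 = 44318 BTU/hr

44318 BTU/hr


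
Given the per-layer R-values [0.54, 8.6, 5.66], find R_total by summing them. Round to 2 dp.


R_total = 0.54 + 8.6 + 5.66 = 14.80

14.80


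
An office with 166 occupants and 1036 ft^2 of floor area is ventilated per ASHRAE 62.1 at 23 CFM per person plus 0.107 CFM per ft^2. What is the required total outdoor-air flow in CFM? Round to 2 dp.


Total = 166*23 + 1036*0.107 = 3928.85 CFM

3928.85 CFM


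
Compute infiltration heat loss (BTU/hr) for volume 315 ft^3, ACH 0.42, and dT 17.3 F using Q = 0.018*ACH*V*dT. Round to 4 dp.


Q = 0.018 * 0.42 * 315 * 17.3 = 41.1982 BTU/hr

41.1982 BTU/hr


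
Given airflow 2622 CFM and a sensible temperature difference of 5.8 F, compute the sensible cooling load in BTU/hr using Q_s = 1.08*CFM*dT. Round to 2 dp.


Q = 1.08 * 2622 * 5.8 = 16424.21 BTU/hr

16424.21 BTU/hr


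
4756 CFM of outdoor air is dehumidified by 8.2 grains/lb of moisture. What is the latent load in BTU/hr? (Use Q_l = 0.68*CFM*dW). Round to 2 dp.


Q = 0.68 * 4756 * 8.2 = 26519.46 BTU/hr

26519.46 BTU/hr


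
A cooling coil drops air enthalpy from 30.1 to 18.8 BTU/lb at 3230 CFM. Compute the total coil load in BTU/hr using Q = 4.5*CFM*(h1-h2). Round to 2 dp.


Q = 4.5 * 3230 * (30.1 - 18.8) = 164245.50 BTU/hr

164245.50 BTU/hr


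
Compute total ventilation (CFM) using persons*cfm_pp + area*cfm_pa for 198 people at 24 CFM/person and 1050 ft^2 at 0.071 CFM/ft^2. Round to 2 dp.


Total = 198*24 + 1050*0.071 = 4826.55 CFM

4826.55 CFM


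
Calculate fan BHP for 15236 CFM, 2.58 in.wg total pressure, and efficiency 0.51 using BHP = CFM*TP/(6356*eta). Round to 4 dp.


BHP = 15236 * 2.58 / (6356 * 0.51) = 12.1265 hp

12.1265 hp


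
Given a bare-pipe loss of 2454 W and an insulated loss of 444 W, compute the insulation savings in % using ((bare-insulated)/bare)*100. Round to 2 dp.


Savings = ((2454-444)/2454)*100 = 81.91 %

81.91 %


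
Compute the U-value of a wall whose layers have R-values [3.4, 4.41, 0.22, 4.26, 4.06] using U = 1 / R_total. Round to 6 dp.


R_total = 3.4 + 4.41 + 0.22 + 4.26 + 4.06 = 16.35
U = 1/16.35 = 0.061162

0.061162


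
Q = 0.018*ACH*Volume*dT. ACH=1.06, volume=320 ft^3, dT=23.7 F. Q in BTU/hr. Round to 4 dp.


Q = 0.018 * 1.06 * 320 * 23.7 = 144.7027 BTU/hr

144.7027 BTU/hr


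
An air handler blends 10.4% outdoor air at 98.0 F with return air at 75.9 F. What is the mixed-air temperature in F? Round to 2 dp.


T_mix = 75.9 + (10.4/100)*(98.0-75.9) = 78.20 F

78.20 F


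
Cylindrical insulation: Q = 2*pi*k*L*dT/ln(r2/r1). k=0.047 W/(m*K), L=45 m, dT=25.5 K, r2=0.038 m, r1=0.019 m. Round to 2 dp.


Q = 2*pi*0.047*45*25.5/ln(0.038/0.019) = 488.88 W

488.88 W


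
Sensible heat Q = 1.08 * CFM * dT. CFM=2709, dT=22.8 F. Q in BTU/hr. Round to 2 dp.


Q = 1.08 * 2709 * 22.8 = 66706.42 BTU/hr

66706.42 BTU/hr


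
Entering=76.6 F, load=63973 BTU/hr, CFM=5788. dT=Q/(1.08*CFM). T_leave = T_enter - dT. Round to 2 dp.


dT = 63973/(1.08*5788) = 10.2340
T_leave = 76.6 - 10.2340 = 66.37 F

66.37 F


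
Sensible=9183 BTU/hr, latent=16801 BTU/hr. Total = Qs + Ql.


Qt = 9183 + 16801 = 25984 BTU/hr

25984 BTU/hr


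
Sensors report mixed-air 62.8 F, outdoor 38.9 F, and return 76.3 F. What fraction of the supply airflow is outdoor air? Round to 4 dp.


frac = (62.8 - 76.3) / (38.9 - 76.3) = 0.3610

0.3610


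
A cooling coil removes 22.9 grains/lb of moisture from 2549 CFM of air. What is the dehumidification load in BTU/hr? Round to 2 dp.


Q = 0.68 * 2549 * 22.9 = 39693.03 BTU/hr

39693.03 BTU/hr


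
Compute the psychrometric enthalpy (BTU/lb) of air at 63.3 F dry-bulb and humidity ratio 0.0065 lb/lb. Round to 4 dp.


h = 0.24*63.3 + 0.0065*(1061+0.444*63.3) = 22.2712 BTU/lb

22.2712 BTU/lb


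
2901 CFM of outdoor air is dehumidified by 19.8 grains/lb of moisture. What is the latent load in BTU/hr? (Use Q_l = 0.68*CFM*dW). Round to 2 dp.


Q = 0.68 * 2901 * 19.8 = 39059.06 BTU/hr

39059.06 BTU/hr


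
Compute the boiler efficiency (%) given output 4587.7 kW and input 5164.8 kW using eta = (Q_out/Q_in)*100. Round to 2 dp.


eta = (4587.7/5164.8)*100 = 88.83 %

88.83 %


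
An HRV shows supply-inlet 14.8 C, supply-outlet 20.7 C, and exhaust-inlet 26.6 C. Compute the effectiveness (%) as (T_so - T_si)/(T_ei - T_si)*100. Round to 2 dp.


eff = (20.7-14.8)/(26.6-14.8)*100 = 50.00 %

50.00 %


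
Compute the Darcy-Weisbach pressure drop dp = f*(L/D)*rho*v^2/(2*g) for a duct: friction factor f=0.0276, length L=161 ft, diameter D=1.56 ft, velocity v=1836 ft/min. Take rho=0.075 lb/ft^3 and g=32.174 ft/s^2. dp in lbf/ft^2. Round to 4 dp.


v_fps = 1836/60 = 30.6 ft/s
dp = 0.0276*(161/1.56)*0.075*30.6^2/(2*32.174) = 3.1087 lbf/ft^2

3.1087 lbf/ft^2


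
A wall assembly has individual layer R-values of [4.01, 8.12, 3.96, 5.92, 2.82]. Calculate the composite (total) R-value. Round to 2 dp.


R_total = 4.01 + 8.12 + 3.96 + 5.92 + 2.82 = 24.83

24.83


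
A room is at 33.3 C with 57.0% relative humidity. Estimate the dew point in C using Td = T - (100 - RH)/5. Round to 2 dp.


Td = 33.3 - (100-57.0)/5 = 24.70 C

24.70 C


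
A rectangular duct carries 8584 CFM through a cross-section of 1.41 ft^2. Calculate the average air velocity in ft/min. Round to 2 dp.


V = 8584 / 1.41 = 6087.94 ft/min

6087.94 ft/min


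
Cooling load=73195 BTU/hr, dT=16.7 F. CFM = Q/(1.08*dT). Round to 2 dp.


CFM = 73195 / (1.08 * 16.7) = 4058.27

4058.27 CFM


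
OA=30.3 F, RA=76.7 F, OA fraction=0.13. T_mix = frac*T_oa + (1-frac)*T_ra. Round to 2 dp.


T_mix = 0.13*30.3 + 0.87*76.7 = 70.67 F

70.67 F


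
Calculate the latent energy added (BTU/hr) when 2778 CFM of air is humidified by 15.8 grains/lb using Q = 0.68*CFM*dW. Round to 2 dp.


Q = 0.68 * 2778 * 15.8 = 29846.83 BTU/hr

29846.83 BTU/hr


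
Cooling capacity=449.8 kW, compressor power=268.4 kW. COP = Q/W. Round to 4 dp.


COP = 449.8 / 268.4 = 1.6759

1.6759


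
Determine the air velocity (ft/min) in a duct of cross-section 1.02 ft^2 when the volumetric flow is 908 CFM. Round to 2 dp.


V = 908 / 1.02 = 890.20 ft/min

890.20 ft/min


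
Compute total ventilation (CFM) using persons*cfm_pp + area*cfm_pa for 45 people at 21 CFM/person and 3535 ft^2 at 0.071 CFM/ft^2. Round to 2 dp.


Total = 45*21 + 3535*0.071 = 1195.99 CFM

1195.99 CFM


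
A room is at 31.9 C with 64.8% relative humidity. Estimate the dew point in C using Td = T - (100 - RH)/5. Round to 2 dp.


Td = 31.9 - (100-64.8)/5 = 24.86 C

24.86 C


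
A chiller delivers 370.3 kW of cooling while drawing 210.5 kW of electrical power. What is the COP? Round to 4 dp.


COP = 370.3 / 210.5 = 1.7591

1.7591


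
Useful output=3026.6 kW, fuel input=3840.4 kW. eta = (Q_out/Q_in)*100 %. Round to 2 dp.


eta = (3026.6/3840.4)*100 = 78.81 %

78.81 %


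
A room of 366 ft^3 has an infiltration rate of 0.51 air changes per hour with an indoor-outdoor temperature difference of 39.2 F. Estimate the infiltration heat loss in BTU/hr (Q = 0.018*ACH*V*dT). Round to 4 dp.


Q = 0.018 * 0.51 * 366 * 39.2 = 131.7073 BTU/hr

131.7073 BTU/hr


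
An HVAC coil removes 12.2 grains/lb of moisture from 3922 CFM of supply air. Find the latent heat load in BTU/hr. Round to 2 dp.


Q = 0.68 * 3922 * 12.2 = 32536.91 BTU/hr

32536.91 BTU/hr


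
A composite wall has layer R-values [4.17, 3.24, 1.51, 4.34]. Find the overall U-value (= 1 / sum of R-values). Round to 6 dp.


R_total = 4.17 + 3.24 + 1.51 + 4.34 = 13.26
U = 1/13.26 = 0.075415

0.075415


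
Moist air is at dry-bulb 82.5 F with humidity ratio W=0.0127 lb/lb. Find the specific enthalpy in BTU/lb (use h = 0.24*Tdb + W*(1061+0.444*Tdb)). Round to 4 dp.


h = 0.24*82.5 + 0.0127*(1061+0.444*82.5) = 33.7399 BTU/lb

33.7399 BTU/lb


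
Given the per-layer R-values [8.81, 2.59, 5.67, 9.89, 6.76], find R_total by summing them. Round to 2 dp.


R_total = 8.81 + 2.59 + 5.67 + 9.89 + 6.76 = 33.72

33.72


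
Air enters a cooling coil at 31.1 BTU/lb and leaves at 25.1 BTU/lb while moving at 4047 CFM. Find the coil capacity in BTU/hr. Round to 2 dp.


Q = 4.5 * 4047 * (31.1 - 25.1) = 109269.00 BTU/hr

109269.00 BTU/hr


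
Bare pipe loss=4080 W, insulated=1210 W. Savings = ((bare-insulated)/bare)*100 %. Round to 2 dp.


Savings = ((4080-1210)/4080)*100 = 70.34 %

70.34 %


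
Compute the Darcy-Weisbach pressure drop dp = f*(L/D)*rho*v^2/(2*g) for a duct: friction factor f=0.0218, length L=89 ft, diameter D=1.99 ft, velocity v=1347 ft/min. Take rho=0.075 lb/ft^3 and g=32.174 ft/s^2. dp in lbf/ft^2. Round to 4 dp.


v_fps = 1347/60 = 22.45 ft/s
dp = 0.0218*(89/1.99)*0.075*22.45^2/(2*32.174) = 0.5727 lbf/ft^2

0.5727 lbf/ft^2


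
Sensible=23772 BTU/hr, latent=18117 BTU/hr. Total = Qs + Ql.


Qt = 23772 + 18117 = 41889 BTU/hr

41889 BTU/hr


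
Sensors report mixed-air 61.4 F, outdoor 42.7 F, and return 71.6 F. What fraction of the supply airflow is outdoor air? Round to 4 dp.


frac = (61.4 - 71.6) / (42.7 - 71.6) = 0.3529

0.3529


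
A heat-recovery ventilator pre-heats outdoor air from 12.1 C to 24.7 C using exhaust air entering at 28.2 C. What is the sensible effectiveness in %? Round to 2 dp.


eff = (24.7-12.1)/(28.2-12.1)*100 = 78.26 %

78.26 %


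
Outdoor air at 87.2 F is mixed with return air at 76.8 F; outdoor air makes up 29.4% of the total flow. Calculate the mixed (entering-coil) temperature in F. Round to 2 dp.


T_mix = 76.8 + (29.4/100)*(87.2-76.8) = 79.86 F

79.86 F


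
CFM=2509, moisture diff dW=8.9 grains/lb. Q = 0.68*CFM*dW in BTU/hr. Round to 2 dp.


Q = 0.68 * 2509 * 8.9 = 15184.47 BTU/hr

15184.47 BTU/hr


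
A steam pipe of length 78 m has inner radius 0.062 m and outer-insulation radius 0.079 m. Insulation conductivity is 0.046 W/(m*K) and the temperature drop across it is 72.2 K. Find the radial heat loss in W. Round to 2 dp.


Q = 2*pi*0.046*78*72.2/ln(0.079/0.062) = 6717.26 W

6717.26 W


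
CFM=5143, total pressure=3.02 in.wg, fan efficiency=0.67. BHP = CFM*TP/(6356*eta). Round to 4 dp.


BHP = 5143 * 3.02 / (6356 * 0.67) = 3.6472 hp

3.6472 hp


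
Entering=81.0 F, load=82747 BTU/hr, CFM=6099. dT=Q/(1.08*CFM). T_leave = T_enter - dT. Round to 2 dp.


dT = 82747/(1.08*6099) = 12.5623
T_leave = 81.0 - 12.5623 = 68.44 F

68.44 F


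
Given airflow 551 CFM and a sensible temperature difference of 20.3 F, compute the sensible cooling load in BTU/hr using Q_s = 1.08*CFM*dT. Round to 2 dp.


Q = 1.08 * 551 * 20.3 = 12080.12 BTU/hr

12080.12 BTU/hr


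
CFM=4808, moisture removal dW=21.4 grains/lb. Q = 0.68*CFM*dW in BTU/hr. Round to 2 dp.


Q = 0.68 * 4808 * 21.4 = 69966.02 BTU/hr

69966.02 BTU/hr


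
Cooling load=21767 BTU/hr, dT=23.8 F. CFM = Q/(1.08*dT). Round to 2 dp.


CFM = 21767 / (1.08 * 23.8) = 846.83

846.83 CFM


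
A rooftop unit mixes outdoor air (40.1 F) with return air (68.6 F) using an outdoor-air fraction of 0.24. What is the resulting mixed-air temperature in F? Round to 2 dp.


T_mix = 0.24*40.1 + 0.76*68.6 = 61.76 F

61.76 F


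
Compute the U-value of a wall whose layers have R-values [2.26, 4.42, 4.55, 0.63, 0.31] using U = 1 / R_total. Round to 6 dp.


R_total = 2.26 + 4.42 + 4.55 + 0.63 + 0.31 = 12.17
U = 1/12.17 = 0.082169

0.082169


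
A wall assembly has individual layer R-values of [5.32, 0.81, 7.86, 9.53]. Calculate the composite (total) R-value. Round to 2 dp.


R_total = 5.32 + 0.81 + 7.86 + 9.53 = 23.52

23.52


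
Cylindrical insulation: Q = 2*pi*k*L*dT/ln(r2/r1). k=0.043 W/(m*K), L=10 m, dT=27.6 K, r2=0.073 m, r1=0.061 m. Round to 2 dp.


Q = 2*pi*0.043*10*27.6/ln(0.073/0.061) = 415.23 W

415.23 W


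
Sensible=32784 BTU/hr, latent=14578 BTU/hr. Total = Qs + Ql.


Qt = 32784 + 14578 = 47362 BTU/hr

47362 BTU/hr


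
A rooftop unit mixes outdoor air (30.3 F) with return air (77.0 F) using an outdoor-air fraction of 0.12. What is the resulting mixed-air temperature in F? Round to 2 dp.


T_mix = 0.12*30.3 + 0.88*77.0 = 71.40 F

71.40 F


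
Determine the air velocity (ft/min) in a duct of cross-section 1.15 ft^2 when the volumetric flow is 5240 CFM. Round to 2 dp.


V = 5240 / 1.15 = 4556.52 ft/min

4556.52 ft/min


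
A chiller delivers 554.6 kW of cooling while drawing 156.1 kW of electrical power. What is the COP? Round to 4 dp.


COP = 554.6 / 156.1 = 3.5529

3.5529


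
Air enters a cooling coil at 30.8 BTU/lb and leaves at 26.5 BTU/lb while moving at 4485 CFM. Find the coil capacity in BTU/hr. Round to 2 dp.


Q = 4.5 * 4485 * (30.8 - 26.5) = 86784.75 BTU/hr

86784.75 BTU/hr


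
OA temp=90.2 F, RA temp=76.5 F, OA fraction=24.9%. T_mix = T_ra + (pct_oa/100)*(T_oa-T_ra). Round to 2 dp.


T_mix = 76.5 + (24.9/100)*(90.2-76.5) = 79.91 F

79.91 F


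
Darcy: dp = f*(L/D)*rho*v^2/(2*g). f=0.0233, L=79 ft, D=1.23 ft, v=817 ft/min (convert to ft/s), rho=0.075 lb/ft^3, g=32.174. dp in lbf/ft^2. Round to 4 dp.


v_fps = 817/60 = 13.6167 ft/s
dp = 0.0233*(79/1.23)*0.075*13.6167^2/(2*32.174) = 0.3234 lbf/ft^2

0.3234 lbf/ft^2


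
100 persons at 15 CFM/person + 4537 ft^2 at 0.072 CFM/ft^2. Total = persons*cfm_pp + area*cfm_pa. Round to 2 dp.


Total = 100*15 + 4537*0.072 = 1826.66 CFM

1826.66 CFM


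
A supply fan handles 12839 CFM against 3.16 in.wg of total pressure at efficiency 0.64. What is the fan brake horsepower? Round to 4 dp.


BHP = 12839 * 3.16 / (6356 * 0.64) = 9.9737 hp

9.9737 hp


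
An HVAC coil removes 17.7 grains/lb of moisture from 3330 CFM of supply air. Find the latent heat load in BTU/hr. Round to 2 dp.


Q = 0.68 * 3330 * 17.7 = 40079.88 BTU/hr

40079.88 BTU/hr


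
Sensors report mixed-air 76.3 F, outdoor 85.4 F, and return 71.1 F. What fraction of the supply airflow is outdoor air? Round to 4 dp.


frac = (76.3 - 71.1) / (85.4 - 71.1) = 0.3636

0.3636


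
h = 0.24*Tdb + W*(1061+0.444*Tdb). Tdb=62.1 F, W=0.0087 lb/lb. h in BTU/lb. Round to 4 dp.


h = 0.24*62.1 + 0.0087*(1061+0.444*62.1) = 24.3746 BTU/lb

24.3746 BTU/lb


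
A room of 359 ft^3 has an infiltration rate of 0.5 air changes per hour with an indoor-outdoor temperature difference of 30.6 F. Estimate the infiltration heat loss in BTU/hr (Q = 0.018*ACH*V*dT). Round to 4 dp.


Q = 0.018 * 0.5 * 359 * 30.6 = 98.8686 BTU/hr

98.8686 BTU/hr


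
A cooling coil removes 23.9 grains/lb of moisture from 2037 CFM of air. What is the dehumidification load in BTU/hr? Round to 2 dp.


Q = 0.68 * 2037 * 23.9 = 33105.32 BTU/hr

33105.32 BTU/hr


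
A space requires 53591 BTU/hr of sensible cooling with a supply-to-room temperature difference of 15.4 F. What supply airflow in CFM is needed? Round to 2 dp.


CFM = 53591 / (1.08 * 15.4) = 3222.16

3222.16 CFM


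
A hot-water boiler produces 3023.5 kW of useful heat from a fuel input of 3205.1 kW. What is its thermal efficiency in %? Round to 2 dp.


eta = (3023.5/3205.1)*100 = 94.33 %

94.33 %


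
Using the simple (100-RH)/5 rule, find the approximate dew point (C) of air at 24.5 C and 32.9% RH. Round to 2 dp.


Td = 24.5 - (100-32.9)/5 = 11.08 C

11.08 C


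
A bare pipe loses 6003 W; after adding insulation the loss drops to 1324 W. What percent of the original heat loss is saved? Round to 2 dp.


Savings = ((6003-1324)/6003)*100 = 77.94 %

77.94 %


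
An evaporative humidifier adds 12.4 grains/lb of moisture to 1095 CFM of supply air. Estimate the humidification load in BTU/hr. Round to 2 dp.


Q = 0.68 * 1095 * 12.4 = 9233.04 BTU/hr

9233.04 BTU/hr


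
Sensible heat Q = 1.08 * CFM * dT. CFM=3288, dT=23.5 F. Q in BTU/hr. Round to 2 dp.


Q = 1.08 * 3288 * 23.5 = 83449.44 BTU/hr

83449.44 BTU/hr


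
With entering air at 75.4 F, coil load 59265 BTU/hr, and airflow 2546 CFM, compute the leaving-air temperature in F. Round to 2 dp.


dT = 59265/(1.08*2546) = 21.5534
T_leave = 75.4 - 21.5534 = 53.85 F

53.85 F


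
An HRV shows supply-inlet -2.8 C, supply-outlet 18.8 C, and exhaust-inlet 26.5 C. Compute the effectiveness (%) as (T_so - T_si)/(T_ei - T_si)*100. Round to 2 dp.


eff = (18.8-(-2.8))/(26.5-(-2.8))*100 = 73.72 %

73.72 %


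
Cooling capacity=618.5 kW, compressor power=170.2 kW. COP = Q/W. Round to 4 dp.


COP = 618.5 / 170.2 = 3.6340

3.6340


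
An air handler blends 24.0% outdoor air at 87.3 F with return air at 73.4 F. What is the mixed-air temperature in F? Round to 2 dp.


T_mix = 73.4 + (24.0/100)*(87.3-73.4) = 76.74 F

76.74 F


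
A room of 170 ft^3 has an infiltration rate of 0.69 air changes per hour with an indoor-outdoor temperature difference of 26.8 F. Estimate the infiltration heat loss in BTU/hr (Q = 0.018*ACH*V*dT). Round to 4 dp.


Q = 0.018 * 0.69 * 170 * 26.8 = 56.5855 BTU/hr

56.5855 BTU/hr


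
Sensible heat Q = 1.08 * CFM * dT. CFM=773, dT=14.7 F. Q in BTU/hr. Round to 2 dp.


Q = 1.08 * 773 * 14.7 = 12272.15 BTU/hr

12272.15 BTU/hr


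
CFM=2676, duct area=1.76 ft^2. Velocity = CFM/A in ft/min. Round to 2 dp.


V = 2676 / 1.76 = 1520.45 ft/min

1520.45 ft/min


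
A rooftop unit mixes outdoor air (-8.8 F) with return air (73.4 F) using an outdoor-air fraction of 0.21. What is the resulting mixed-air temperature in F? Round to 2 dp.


T_mix = 0.21*(-8.8) + 0.79*73.4 = 56.14 F

56.14 F


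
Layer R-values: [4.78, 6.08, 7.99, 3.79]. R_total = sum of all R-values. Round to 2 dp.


R_total = 4.78 + 6.08 + 7.99 + 3.79 = 22.64

22.64


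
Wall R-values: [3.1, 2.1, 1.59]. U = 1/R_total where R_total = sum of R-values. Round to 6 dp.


R_total = 3.1 + 2.1 + 1.59 = 6.79
U = 1/6.79 = 0.147275

0.147275


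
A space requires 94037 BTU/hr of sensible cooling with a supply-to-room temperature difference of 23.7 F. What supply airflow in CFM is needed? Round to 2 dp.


CFM = 94037 / (1.08 * 23.7) = 3673.89

3673.89 CFM


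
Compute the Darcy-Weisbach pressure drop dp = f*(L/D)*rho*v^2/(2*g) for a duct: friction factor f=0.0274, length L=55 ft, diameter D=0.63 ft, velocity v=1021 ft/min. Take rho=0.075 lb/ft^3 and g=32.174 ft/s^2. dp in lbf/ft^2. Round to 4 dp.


v_fps = 1021/60 = 17.0167 ft/s
dp = 0.0274*(55/0.63)*0.075*17.0167^2/(2*32.174) = 0.8073 lbf/ft^2

0.8073 lbf/ft^2


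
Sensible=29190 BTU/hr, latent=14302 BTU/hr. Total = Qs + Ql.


Qt = 29190 + 14302 = 43492 BTU/hr

43492 BTU/hr


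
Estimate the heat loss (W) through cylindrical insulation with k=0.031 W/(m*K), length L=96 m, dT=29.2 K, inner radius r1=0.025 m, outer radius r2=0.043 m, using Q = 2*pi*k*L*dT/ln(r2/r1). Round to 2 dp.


Q = 2*pi*0.031*96*29.2/ln(0.043/0.025) = 1006.78 W

1006.78 W


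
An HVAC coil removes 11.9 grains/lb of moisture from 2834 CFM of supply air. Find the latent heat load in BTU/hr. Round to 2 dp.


Q = 0.68 * 2834 * 11.9 = 22932.73 BTU/hr

22932.73 BTU/hr


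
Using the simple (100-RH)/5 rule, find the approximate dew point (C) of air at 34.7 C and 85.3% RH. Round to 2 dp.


Td = 34.7 - (100-85.3)/5 = 31.76 C

31.76 C


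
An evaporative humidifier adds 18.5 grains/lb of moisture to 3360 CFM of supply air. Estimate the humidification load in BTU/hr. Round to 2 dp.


Q = 0.68 * 3360 * 18.5 = 42268.80 BTU/hr

42268.80 BTU/hr


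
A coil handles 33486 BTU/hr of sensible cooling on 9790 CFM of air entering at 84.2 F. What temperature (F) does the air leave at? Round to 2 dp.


dT = 33486/(1.08*9790) = 3.1671
T_leave = 84.2 - 3.1671 = 81.03 F

81.03 F


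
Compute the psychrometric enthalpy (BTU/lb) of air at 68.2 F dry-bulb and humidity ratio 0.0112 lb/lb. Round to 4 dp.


h = 0.24*68.2 + 0.0112*(1061+0.444*68.2) = 28.5903 BTU/lb

28.5903 BTU/lb


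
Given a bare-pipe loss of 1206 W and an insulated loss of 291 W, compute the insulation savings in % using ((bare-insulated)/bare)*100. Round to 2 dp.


Savings = ((1206-291)/1206)*100 = 75.87 %

75.87 %


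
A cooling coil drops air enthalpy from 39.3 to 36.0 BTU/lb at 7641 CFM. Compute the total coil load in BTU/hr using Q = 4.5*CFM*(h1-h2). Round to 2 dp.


Q = 4.5 * 7641 * (39.3 - 36.0) = 113468.85 BTU/hr

113468.85 BTU/hr


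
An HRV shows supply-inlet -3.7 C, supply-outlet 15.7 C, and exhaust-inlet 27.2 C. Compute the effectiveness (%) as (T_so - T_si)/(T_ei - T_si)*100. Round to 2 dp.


eff = (15.7-(-3.7))/(27.2-(-3.7))*100 = 62.78 %

62.78 %


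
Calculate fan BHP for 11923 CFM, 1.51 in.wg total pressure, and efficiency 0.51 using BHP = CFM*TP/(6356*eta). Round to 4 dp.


BHP = 11923 * 1.51 / (6356 * 0.51) = 5.5540 hp

5.5540 hp


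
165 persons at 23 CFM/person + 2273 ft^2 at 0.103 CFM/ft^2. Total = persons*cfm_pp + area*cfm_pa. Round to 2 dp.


Total = 165*23 + 2273*0.103 = 4029.12 CFM

4029.12 CFM


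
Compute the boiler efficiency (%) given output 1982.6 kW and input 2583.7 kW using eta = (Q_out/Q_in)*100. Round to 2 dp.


eta = (1982.6/2583.7)*100 = 76.73 %

76.73 %


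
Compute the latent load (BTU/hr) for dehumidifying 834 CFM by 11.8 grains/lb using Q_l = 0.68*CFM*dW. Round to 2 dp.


Q = 0.68 * 834 * 11.8 = 6692.02 BTU/hr

6692.02 BTU/hr


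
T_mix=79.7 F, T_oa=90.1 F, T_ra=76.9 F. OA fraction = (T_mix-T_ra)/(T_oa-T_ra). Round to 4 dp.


frac = (79.7 - 76.9) / (90.1 - 76.9) = 0.2121

0.2121


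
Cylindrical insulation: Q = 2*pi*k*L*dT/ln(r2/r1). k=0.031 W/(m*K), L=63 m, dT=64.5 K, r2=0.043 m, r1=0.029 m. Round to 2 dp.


Q = 2*pi*0.031*63*64.5/ln(0.043/0.029) = 2009.33 W

2009.33 W


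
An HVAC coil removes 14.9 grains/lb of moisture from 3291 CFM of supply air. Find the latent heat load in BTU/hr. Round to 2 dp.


Q = 0.68 * 3291 * 14.9 = 33344.41 BTU/hr

33344.41 BTU/hr


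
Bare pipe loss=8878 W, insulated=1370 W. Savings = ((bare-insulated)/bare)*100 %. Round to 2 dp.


Savings = ((8878-1370)/8878)*100 = 84.57 %

84.57 %


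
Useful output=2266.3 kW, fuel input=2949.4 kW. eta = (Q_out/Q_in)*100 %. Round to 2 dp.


eta = (2266.3/2949.4)*100 = 76.84 %

76.84 %


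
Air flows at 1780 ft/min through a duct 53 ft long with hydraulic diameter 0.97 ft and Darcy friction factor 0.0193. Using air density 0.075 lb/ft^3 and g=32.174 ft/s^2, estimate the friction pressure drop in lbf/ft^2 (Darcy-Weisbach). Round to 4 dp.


v_fps = 1780/60 = 29.6667 ft/s
dp = 0.0193*(53/0.97)*0.075*29.6667^2/(2*32.174) = 1.0817 lbf/ft^2

1.0817 lbf/ft^2


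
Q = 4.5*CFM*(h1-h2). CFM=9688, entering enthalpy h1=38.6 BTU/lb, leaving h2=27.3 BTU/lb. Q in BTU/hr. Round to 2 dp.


Q = 4.5 * 9688 * (38.6 - 27.3) = 492634.80 BTU/hr

492634.80 BTU/hr


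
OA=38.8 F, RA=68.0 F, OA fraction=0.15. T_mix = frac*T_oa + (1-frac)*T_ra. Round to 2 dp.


T_mix = 0.15*38.8 + 0.85*68.0 = 63.62 F

63.62 F


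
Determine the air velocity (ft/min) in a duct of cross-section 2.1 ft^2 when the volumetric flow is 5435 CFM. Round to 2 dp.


V = 5435 / 2.1 = 2588.10 ft/min

2588.10 ft/min


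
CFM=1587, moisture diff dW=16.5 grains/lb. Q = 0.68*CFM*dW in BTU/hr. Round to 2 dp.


Q = 0.68 * 1587 * 16.5 = 17806.14 BTU/hr

17806.14 BTU/hr


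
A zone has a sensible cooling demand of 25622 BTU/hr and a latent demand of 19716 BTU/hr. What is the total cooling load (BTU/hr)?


Qt = 25622 + 19716 = 45338 BTU/hr

45338 BTU/hr


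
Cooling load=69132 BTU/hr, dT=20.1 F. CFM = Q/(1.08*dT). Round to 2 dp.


CFM = 69132 / (1.08 * 20.1) = 3184.63

3184.63 CFM


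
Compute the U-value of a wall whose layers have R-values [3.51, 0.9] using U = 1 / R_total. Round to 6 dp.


R_total = 3.51 + 0.9 = 4.41
U = 1/4.41 = 0.226757

0.226757


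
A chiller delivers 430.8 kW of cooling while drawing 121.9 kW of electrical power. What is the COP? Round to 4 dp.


COP = 430.8 / 121.9 = 3.5340

3.5340


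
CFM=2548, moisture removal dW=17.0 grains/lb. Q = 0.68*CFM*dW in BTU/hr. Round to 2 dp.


Q = 0.68 * 2548 * 17.0 = 29454.88 BTU/hr

29454.88 BTU/hr


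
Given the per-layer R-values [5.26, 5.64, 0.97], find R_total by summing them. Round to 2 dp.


R_total = 5.26 + 5.64 + 0.97 = 11.87

11.87


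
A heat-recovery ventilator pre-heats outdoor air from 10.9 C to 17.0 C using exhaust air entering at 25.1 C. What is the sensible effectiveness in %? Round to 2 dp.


eff = (17.0-10.9)/(25.1-10.9)*100 = 42.96 %

42.96 %


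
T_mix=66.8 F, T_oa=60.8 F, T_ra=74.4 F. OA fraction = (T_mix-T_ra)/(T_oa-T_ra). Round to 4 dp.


frac = (66.8 - 74.4) / (60.8 - 74.4) = 0.5588

0.5588


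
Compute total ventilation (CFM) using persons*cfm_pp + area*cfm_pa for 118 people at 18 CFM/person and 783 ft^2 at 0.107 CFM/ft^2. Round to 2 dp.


Total = 118*18 + 783*0.107 = 2207.78 CFM

2207.78 CFM


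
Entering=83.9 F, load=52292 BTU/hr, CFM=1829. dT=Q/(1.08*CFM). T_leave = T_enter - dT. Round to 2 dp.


dT = 52292/(1.08*1829) = 26.4727
T_leave = 83.9 - 26.4727 = 57.43 F

57.43 F


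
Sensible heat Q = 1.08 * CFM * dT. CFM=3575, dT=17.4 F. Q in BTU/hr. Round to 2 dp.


Q = 1.08 * 3575 * 17.4 = 67181.40 BTU/hr

67181.40 BTU/hr


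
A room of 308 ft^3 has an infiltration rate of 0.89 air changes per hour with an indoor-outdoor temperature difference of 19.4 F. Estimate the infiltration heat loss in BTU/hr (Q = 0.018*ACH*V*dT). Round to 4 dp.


Q = 0.018 * 0.89 * 308 * 19.4 = 95.7227 BTU/hr

95.7227 BTU/hr


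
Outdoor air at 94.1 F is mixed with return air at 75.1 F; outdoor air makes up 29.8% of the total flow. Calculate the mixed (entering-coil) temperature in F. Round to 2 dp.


T_mix = 75.1 + (29.8/100)*(94.1-75.1) = 80.76 F

80.76 F


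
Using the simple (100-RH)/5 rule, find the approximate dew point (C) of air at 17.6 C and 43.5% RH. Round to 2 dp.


Td = 17.6 - (100-43.5)/5 = 6.30 C

6.30 C


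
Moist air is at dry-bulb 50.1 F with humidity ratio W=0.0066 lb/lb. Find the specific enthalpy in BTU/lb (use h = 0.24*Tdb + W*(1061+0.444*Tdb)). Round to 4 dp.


h = 0.24*50.1 + 0.0066*(1061+0.444*50.1) = 19.1734 BTU/lb

19.1734 BTU/lb


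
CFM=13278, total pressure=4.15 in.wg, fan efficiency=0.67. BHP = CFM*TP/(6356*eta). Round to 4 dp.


BHP = 13278 * 4.15 / (6356 * 0.67) = 12.9396 hp

12.9396 hp


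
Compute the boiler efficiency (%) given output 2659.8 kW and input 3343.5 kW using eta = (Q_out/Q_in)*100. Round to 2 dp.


eta = (2659.8/3343.5)*100 = 79.55 %

79.55 %


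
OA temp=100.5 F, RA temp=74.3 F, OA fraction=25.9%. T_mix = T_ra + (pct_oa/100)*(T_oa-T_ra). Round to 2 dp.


T_mix = 74.3 + (25.9/100)*(100.5-74.3) = 81.09 F

81.09 F


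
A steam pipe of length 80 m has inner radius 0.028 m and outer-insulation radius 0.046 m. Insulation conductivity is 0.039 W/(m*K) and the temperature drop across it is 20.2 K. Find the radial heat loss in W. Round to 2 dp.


Q = 2*pi*0.039*80*20.2/ln(0.046/0.028) = 797.67 W

797.67 W


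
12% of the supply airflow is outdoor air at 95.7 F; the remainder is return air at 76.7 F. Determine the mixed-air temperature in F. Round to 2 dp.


T_mix = 0.12*95.7 + 0.88*76.7 = 78.98 F

78.98 F


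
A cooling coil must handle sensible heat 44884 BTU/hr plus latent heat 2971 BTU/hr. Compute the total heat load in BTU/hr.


Qt = 44884 + 2971 = 47855 BTU/hr

47855 BTU/hr


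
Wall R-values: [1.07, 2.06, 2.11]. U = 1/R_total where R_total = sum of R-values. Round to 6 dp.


R_total = 1.07 + 2.06 + 2.11 = 5.24
U = 1/5.24 = 0.190840

0.190840


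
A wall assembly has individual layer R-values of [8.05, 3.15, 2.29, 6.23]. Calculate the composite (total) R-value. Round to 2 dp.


R_total = 8.05 + 3.15 + 2.29 + 6.23 = 19.72

19.72


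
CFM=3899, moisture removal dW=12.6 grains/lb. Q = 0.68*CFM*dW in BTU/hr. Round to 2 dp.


Q = 0.68 * 3899 * 12.6 = 33406.63 BTU/hr

33406.63 BTU/hr
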